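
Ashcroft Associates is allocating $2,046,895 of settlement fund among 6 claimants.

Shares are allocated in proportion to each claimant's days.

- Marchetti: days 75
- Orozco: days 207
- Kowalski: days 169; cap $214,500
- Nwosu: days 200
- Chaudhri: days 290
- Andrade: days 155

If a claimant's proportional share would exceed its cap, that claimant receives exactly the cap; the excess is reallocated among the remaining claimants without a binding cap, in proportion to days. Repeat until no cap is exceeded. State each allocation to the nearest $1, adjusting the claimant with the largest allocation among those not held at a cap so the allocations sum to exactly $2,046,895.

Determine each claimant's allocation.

Marchetti: $148,252 | Orozco: $409,176 | Kowalski: $214,500 | Nwosu: $395,339 | Chaudhri: $573,240 | Andrade: $306,388

Days total: 1,096.
Unconstrained shares: Marchetti 140,070.37; Orozco 386,594.22; Kowalski 315,625.23; Nwosu 373,520.99; Chaudhri 541,605.43; Andrade 289,478.76.
Cap binds for Kowalski ($214,500); remaining pool $1,832,395 reallocated over remaining days 927.
Remaining shares: Marchetti 148,252.02 → $148,252; Orozco 409,175.58 → $409,176; Nwosu 395,338.73 → $395,339; Chaudhri 573,241.15 → $573,241; Andrade 306,387.51 → $306,388.
Rounding difference −$1 applied to Chaudhri → $573,240.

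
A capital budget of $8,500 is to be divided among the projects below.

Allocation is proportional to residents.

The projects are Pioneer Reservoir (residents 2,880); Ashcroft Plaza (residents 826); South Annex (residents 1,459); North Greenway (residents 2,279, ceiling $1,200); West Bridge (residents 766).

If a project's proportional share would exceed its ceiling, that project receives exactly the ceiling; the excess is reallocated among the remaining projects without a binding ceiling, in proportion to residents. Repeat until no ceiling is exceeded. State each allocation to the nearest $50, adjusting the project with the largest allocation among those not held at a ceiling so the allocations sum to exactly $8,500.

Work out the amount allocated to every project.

Pioneer Reservoir: $3,550 | Ashcroft Plaza: $1,000 | South Annex: $1,800 | North Greenway: $1,200 | West Bridge: $950

Combined residents = 8,210.
Unconstrained shares: Pioneer Reservoir 2,981.73; Ashcroft Plaza 855.18; South Annex 1,510.54; North Greenway 2,359.50; West Bridge 793.06.
Capped: North Greenway ($1,200); remaining pool $7,300 reallocated over remaining residents 5,931.
Redistributed shares: Pioneer Reservoir 3,544.76 → $3,550; Ashcroft Plaza 1,016.66 → $1,000; South Annex 1,795.77 → $1,800; West Bridge 942.81 → $950.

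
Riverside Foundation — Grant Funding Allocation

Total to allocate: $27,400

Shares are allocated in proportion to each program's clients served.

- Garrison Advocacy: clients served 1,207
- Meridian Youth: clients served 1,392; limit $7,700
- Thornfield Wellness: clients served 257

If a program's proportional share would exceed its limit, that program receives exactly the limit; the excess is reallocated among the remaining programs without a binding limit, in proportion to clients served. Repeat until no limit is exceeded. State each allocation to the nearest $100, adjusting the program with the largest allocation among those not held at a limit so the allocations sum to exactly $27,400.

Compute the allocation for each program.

Garrison Advocacy: $16,200 | Meridian Youth: $7,700 | Thornfield Wellness: $3,500

Sum of clients served: 2,856.
Pro-rata shares before constraints: Garrison Advocacy 11,579.76; Meridian Youth 13,354.62; Thornfield Wellness 2,465.62.
Cap binds for Meridian Youth ($7,700); balance $19,700 reallocated over remaining clients served 1,464.
Shares after redistribution: Garrison Advocacy 16,241.73 → $16,200; Thornfield Wellness 3,458.27 → $3,500.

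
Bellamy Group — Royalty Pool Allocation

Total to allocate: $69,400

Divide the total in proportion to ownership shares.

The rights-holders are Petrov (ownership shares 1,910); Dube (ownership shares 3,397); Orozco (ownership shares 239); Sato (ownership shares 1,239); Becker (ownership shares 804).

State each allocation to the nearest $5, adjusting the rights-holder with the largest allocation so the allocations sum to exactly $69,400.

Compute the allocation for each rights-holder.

Total ownership shares = 7,589.
Unrounded shares: Petrov 1,910/7,589 × $69,400 = 17,466.60; Dube 3,397/7,589 × $69,400 = 31,064.94; Orozco 239/7,589 × $69,400 = 2,185.61; Sato 1,239/7,589 × $69,400 = 11,330.43; Becker 804/7,589 × $69,400 = 7,352.43.
After rounding ($5): Petrov $17,465; Dube $31,065; Orozco $2,185; Sato $11,330; Becker $7,350. Sum = $69,395.
Difference $69,400 − $69,395 = +$5 applied to largest allocation (Dube): Dube becomes $31,070.

Petrov: $17,465 · Dube: $31,070 · Orozco: $2,185 · Sato: $11,330 · Becker: $7,350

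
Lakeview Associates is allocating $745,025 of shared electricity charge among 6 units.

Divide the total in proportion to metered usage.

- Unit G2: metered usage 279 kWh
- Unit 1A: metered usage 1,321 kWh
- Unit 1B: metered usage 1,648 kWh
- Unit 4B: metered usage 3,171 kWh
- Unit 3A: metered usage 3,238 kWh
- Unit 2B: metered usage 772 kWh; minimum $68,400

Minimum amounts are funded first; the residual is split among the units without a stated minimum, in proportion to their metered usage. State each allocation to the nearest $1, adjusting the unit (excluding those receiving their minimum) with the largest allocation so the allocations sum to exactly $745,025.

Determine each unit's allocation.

Unit G2: $19,548 | Unit 1A: $92,557 | Unit 1B: $115,468 | Unit 4B: $222,179 | Unit 3A: $226,873 | Unit 2B: $68,400

Fund the minimums — Unit 2B $68,400. Residual $676,625.
Residual split over remaining metered usage 9,657: Unit G2 19,548.35 → $19,548; Unit 1A 92,556.86 → $92,557; Unit 1B 115,468.36 → $115,468; Unit 4B 222,178.51 → $222,179; Unit 3A 226,872.92 → $226,873.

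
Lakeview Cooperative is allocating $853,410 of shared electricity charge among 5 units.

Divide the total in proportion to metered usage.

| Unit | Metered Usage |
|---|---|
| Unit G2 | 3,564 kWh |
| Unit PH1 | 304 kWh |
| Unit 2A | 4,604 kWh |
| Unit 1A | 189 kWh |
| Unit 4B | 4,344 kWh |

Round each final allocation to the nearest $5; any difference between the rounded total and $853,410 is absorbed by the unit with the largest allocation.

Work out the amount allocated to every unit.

Sum of metered usage: 13,005.
Raw shares: Unit G2 3,564/13,005 × $853,410 = 233,875.68; Unit PH1 304/13,005 × $853,410 = 19,948.99; Unit 2A 4,604/13,005 × $853,410 = 302,122.23; Unit 1A 189/13,005 × $853,410 = 12,402.498; Unit 4B 4,344/13,005 × $853,410 = 285,060.60.
Rounded to nearest $5: Unit G2 $233,875; Unit PH1 $19,950; Unit 2A $302,120; Unit 1A $12,400; Unit 4B $285,060. Sum = $853,405.
Difference $853,410 − $853,405 = +$5 applied to largest allocation (Unit 2A): Unit 2A becomes $302,125.

Unit G2: $233,875; Unit PH1: $19,950; Unit 2A: $302,125; Unit 1A: $12,400; Unit 4B: $285,060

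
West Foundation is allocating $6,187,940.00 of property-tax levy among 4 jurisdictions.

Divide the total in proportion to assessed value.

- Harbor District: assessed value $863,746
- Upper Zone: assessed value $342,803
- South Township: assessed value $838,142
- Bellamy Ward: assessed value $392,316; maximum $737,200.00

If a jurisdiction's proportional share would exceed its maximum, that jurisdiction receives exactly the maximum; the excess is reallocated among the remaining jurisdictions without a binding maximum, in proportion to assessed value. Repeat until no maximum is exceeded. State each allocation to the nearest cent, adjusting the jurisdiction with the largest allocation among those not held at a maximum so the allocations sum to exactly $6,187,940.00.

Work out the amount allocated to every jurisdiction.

Assessed value total: 2,437,007.
Proportional shares (ignoring caps): Harbor District 2,193,185.5031; Upper Zone 870,430.1612; South Township 2,128,172.9628; Bellamy Ward 996,151.3730.
Cap binds for Bellamy Ward ($737,200.00); residual $5,450,740.00 reallocated over remaining assessed value 2,044,691.
Redistributed shares: Harbor District 2,302,575.2410 → $2,302,575.24; Upper Zone 913,844.6955 → $913,844.70; South Township 2,234,320.0636 → $2,234,320.06.

Harbor District: $2,302,575.24 · Upper Zone: $913,844.70 · South Township: $2,234,320.06 · Bellamy Ward: $737,200.00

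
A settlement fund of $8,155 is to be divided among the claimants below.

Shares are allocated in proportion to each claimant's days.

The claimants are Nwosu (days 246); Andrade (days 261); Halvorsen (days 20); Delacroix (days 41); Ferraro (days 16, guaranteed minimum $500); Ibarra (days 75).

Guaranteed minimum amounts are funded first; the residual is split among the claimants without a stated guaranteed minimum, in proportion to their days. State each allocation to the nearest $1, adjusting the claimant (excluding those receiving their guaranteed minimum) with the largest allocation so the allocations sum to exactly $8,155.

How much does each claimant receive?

Fund the minimums — Ferraro $500. Residual $7,655.
Residual split over remaining days 643: Nwosu 2,928.66 → $2,929; Andrade 3,107.24 → $3,107; Halvorsen 238.10 → $238; Delacroix 488.11 → $488; Ibarra 892.88 → $893.

Nwosu: $2,929 · Andrade: $3,107 · Halvorsen: $238 · Delacroix: $488 · Ferraro: $500 · Ibarra: $893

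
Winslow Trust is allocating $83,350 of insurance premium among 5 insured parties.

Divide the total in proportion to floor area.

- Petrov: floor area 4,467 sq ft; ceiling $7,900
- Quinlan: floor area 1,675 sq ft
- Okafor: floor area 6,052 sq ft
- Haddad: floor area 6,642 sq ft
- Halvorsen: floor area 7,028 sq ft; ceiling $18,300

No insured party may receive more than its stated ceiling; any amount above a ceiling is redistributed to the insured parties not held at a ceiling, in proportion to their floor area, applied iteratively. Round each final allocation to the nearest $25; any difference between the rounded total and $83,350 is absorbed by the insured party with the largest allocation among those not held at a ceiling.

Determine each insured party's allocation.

Floor area total: 25,864.
Pro-rata shares before constraints: Petrov 14,395.47; Quinlan 5,397.90; Okafor 19,503.33; Haddad 21,404.68; Halvorsen 22,648.62.
Cap binds for Petrov ($7,900), Halvorsen ($18,300); residual $57,150 reallocated over remaining floor area 14,369.
Redistributed shares: Quinlan 6,662.00 → $6,650; Okafor 24,070.69 → $24,075; Haddad 26,417.31 → $26,425.

Petrov: $7,900; Quinlan: $6,650; Okafor: $24,075; Haddad: $26,425; Halvorsen: $18,300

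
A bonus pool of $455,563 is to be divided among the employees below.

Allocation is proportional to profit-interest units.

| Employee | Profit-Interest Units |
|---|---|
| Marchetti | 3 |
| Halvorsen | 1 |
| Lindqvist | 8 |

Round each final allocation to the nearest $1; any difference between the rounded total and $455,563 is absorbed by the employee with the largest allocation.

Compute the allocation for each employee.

Marchetti: $113,891; Halvorsen: $37,964; Lindqvist: $303,708

Sum of profit-interest units: 12.
Pro-rata amounts: Marchetti 3/12 × $455,563 = 113,890.75; Halvorsen 1/12 × $455,563 = 37,963.58; Lindqvist 8/12 × $455,563 = 303,708.67.
After rounding ($1): Marchetti $113,891; Halvorsen $37,964; Lindqvist $303,709. Sum = $455,564.
Difference $455,563 − $455,564 = −$1 applied to largest allocation (Lindqvist): Lindqvist becomes $303,708.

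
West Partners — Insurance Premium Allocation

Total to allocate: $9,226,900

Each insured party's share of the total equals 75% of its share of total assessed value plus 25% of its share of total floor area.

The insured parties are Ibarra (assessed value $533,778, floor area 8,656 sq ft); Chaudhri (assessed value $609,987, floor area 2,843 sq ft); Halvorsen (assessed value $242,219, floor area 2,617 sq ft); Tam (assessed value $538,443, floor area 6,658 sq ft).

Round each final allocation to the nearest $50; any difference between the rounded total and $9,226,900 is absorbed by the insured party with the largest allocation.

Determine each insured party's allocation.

Ibarra: $2,880,600 · Chaudhri: $2,509,200 · Halvorsen: $1,161,600 · Tam: $2,675,500

Totals — assessed value 1,924,427, floor area 20,774.
Composite weights (75% assessed value + 25% floor area): Ibarra 0.3122; Chaudhri 0.2719; Halvorsen 0.1259; Tam 0.2900.
Proportional shares: Ibarra 2,880,601.72; Chaudhri 2,509,176.80; Halvorsen 1,161,600.57; Tam 2,675,520.91.
At nearest $50: Ibarra $2,880,600; Chaudhri $2,509,200; Halvorsen $1,161,600; Tam $2,675,500. Sum = $9,226,900.
Rounded total matches; no reconciliation needed.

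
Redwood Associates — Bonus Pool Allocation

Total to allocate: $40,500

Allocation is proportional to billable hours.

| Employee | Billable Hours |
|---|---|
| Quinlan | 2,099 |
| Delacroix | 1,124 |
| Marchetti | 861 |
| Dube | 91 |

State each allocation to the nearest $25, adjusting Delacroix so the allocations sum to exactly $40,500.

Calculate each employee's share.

Total billable hours = 4,175.
Proportional shares: Quinlan 2,099/4,175 × $40,500 = 20,361.56; Delacroix 1,124/4,175 × $40,500 = 10,903.47; Marchetti 861/4,175 × $40,500 = 8,352.22; Dube 91/4,175 × $40,500 = 882.75.
Rounded to nearest $25: Quinlan $20,350; Delacroix $10,900; Marchetti $8,350; Dube $875. Sum = $40,475.
Difference $40,500 − $40,475 = +$25 applied to Delacroix: Delacroix becomes $10,925.

Quinlan: $20,350; Delacroix: $10,925; Marchetti: $8,350; Dube: $875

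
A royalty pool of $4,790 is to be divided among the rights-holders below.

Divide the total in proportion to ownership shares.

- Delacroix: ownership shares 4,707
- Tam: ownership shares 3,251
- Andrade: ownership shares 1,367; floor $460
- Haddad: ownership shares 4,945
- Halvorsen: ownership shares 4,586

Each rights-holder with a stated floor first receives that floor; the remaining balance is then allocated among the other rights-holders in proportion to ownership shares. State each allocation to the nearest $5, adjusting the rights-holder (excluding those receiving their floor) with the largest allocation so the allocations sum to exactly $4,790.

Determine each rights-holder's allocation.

Minimums first: Andrade $460. Residual $4,330.
Residual split over remaining ownership shares 17,489: Delacroix 1,165.38 → $1,165; Tam 804.90 → $805; Haddad 1,224.30 → $1,225; Halvorsen 1,135.42 → $1,135.

Delacroix: $1,165 | Tam: $805 | Andrade: $460 | Haddad: $1,225 | Halvorsen: $1,135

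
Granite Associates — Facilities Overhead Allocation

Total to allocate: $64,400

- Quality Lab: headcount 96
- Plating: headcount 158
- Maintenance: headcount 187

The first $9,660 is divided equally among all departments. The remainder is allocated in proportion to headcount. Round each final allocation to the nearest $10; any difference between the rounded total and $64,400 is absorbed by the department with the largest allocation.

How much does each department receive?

Quality Lab: $15,140 | Plating: $22,830 | Maintenance: $26,430

$9,660 shared equally gives $3,220 per department.
Remainder $54,740 by headcount (total 441): Quality Lab 11,916.19 → $11,920; Plating 19,612.06 → $19,610; Maintenance 23,211.75 → $23,210.
Totals: Quality Lab $3,220 + $11,920 = $15,140; Plating $3,220 + $19,610 = $22,830; Maintenance $3,220 + $23,210 = $26,430.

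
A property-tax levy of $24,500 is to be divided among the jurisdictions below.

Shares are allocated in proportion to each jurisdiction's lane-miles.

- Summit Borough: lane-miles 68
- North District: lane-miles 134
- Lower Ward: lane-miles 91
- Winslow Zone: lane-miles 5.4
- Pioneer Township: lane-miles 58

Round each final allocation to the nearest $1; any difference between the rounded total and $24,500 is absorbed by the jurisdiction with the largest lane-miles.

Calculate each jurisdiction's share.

Total lane-miles = 356.4.
Proportional shares: Summit Borough 68/356.4 × $24,500 = 4,674.52; North District 134/356.4 × $24,500 = 9,211.56; Lower Ward 91/356.4 × $24,500 = 6,255.61; Winslow Zone 5.4/356.4 × $24,500 = 371.21; Pioneer Township 58/356.4 × $24,500 = 3,987.09.
At nearest $1: Summit Borough $4,675; North District $9,212; Lower Ward $6,256; Winslow Zone $371; Pioneer Township $3,987. Sum = $24,501.
Difference $24,500 − $24,501 = −$1 applied to largest lane-miles (North District): North District becomes $9,211.

Summit Borough: $4,675 | North District: $9,211 | Lower Ward: $6,256 | Winslow Zone: $371 | Pioneer Township: $3,987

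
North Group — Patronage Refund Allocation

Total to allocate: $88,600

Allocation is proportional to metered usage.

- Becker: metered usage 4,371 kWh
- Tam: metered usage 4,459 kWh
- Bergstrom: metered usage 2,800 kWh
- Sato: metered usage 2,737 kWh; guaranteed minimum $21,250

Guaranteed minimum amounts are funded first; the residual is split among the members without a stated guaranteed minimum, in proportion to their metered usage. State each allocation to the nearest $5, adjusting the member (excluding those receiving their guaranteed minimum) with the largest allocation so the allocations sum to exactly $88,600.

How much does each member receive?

Becker: $25,315 | Tam: $25,820 | Bergstrom: $16,215 | Sato: $21,250

Minimums first: Sato $21,250. Balance $67,350.
Balance split over remaining metered usage 11,630: Becker 25,312.71 → $25,315; Tam 25,822.33 → $25,820; Bergstrom 16,214.96 → $16,215.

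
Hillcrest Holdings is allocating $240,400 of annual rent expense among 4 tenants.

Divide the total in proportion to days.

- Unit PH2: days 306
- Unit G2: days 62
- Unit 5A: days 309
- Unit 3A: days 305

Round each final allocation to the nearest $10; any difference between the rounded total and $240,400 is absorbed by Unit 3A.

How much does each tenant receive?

Unit PH2: $74,910; Unit G2: $15,180; Unit 5A: $75,650; Unit 3A: $74,660

Days total: 982.
Proportional shares: Unit PH2 306/982 × $240,400 = 74,910.79; Unit G2 62/982 × $240,400 = 15,178.00; Unit 5A 309/982 × $240,400 = 75,645.21; Unit 3A 305/982 × $240,400 = 74,665.99.
At nearest $10: Unit PH2 $74,910; Unit G2 $15,180; Unit 5A $75,650; Unit 3A $74,670. Sum = $240,410.
Difference $240,400 − $240,410 = −$10 applied to Unit 3A: Unit 3A becomes $74,660.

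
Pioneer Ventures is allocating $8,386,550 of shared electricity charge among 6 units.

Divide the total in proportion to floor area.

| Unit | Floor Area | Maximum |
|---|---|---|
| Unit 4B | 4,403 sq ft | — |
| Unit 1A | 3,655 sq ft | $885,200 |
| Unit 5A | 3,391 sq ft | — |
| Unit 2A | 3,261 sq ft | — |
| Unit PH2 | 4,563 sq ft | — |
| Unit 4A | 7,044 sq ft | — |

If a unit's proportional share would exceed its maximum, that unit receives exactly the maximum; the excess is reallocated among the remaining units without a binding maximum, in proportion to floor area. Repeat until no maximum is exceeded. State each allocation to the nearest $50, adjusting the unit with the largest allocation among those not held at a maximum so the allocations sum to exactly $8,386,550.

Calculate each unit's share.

Unit 4B: $1,457,450; Unit 1A: $885,200; Unit 5A: $1,122,450; Unit 2A: $1,079,400; Unit PH2: $1,510,400; Unit 4A: $2,331,650

Combined floor area = 26,317.
Unconstrained shares: Unit 4B 1,403,122.68; Unit 1A 1,164,754.35; Unit 5A 1,080,624.35; Unit 2A 1,039,196.70; Unit PH2 1,454,110.56; Unit 4A 2,244,741.35.
Held at cap: Unit 1A ($885,200); remaining pool $7,501,350 reallocated over remaining floor area 22,662.
Shares after redistribution: Unit 4B 1,457,437.30 → $1,457,450; Unit 5A 1,122,455.12 → $1,122,450; Unit 2A 1,079,423.81 → $1,079,400; Unit PH2 1,510,398.91 → $1,510,400; Unit 4A 2,331,634.87 → $2,331,650.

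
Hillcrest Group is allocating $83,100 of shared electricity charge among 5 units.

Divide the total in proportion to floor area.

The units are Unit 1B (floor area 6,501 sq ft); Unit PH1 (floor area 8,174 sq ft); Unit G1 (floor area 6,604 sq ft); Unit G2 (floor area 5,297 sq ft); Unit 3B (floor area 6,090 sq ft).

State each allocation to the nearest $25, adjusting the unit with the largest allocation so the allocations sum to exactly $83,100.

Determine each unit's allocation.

Unit 1B: $16,550 | Unit PH1: $20,775 | Unit G1: $16,800 | Unit G2: $13,475 | Unit 3B: $15,500

Combined floor area = 32,666.
Proportional shares: Unit 1B 6,501/32,666 × $83,100 = 16,538.09; Unit PH1 8,174/32,666 × $83,100 = 20,794.08; Unit G1 6,604/32,666 × $83,100 = 16,800.11; Unit G2 5,297/32,666 × $83,100 = 13,475.19; Unit 3B 6,090/32,666 × $83,100 = 15,492.53.
Rounded to nearest $25: Unit 1B $16,550; Unit PH1 $20,800; Unit G1 $16,800; Unit G2 $13,475; Unit 3B $15,500. Sum = $83,125.
Difference $83,100 − $83,125 = −$25 applied to largest allocation (Unit PH1): Unit PH1 becomes $20,775.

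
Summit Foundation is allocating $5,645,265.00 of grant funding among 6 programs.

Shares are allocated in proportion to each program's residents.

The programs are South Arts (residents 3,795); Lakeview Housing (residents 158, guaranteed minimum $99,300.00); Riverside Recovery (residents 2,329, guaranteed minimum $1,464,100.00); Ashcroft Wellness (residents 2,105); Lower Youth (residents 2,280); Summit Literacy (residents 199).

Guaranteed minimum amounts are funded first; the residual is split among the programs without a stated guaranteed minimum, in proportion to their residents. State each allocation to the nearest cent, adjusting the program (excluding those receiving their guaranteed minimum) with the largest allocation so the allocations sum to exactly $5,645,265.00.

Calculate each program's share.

South Arts: $1,848,750.18; Lakeview Housing: $99,300.00; Riverside Recovery: $1,464,100.00; Ashcroft Wellness: $1,025,459.58; Lower Youth: $1,110,711.56; Summit Literacy: $96,943.68

Guaranteed amounts: Lakeview Housing $99,300.00; Riverside Recovery $1,464,100.00. Balance $4,081,865.00.
Balance split over remaining residents 8,379: South Arts 1,848,750.1701 → $1,848,750.17; Ashcroft Wellness 1,025,459.5805 → $1,025,459.58; Lower Youth 1,110,711.5646 → $1,110,711.56; Summit Literacy 96,943.6848 → $96,943.68.
Rounding difference +$0.01 applied to South Arts → $1,848,750.18.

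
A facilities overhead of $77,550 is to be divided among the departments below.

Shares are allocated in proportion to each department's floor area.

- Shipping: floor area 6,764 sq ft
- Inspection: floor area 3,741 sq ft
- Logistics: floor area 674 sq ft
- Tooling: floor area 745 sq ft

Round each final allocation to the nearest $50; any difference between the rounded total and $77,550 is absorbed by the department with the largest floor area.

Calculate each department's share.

Shipping: $43,950 | Inspection: $24,350 | Logistics: $4,400 | Tooling: $4,850

Combined floor area = 11,924.
Unrounded shares: Shipping 6,764/11,924 × $77,550 = 43,990.96; Inspection 3,741/11,924 × $77,550 = 24,330.30; Logistics 674/11,924 × $77,550 = 4,383.49; Tooling 745/11,924 × $77,550 = 4,845.25.
After rounding ($50): Shipping $44,000; Inspection $24,350; Logistics $4,400; Tooling $4,850. Sum = $77,600.
Difference $77,550 − $77,600 = −$50 applied to largest floor area (Shipping): Shipping becomes $43,950.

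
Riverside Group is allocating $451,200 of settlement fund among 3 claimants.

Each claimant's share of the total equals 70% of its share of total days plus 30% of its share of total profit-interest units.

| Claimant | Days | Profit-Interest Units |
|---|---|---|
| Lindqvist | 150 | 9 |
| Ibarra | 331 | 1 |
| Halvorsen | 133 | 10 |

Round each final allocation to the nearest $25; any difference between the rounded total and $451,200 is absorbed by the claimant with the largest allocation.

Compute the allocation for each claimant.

Lindqvist: $138,075 | Ibarra: $177,025 | Halvorsen: $136,100

Totals — days 614, profit-interest units 20.
Combined weights (70% days + 30% profit-interest units): Lindqvist 0.3060; Ibarra 0.3924; Halvorsen 0.3016.
Pro-rata amounts: Lindqvist 138,071.61; Ibarra 177,033.54; Halvorsen 136,094.85.
After rounding ($25): Lindqvist $138,075; Ibarra $177,025; Halvorsen $136,100. Sum = $451,200.
Rounded total matches; no reconciliation needed.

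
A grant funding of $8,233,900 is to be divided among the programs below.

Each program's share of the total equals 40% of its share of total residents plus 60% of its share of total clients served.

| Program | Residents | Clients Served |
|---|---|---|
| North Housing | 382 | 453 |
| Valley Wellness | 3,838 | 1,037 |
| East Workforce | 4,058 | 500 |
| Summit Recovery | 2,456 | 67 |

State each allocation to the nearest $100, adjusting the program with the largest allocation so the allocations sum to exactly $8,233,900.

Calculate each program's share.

Residents total 10,734; clients served total 2,057.
Combined weights (40% residents + 60% clients served): North Housing 0.1464; Valley Wellness 0.4455; East Workforce 0.2971; Summit Recovery 0.1111.
Proportional shares: North Housing 1,205,190.32; Valley Wellness 3,668,214.89; East Workforce 2,445,994.30; Summit Recovery 914,500.49.
At nearest $100: North Housing $1,205,200; Valley Wellness $3,668,200; East Workforce $2,446,000; Summit Recovery $914,500. Sum = $8,233,900.
Rounded total matches; no reconciliation needed.

North Housing: $1,205,200; Valley Wellness: $3,668,200; East Workforce: $2,446,000; Summit Recovery: $914,500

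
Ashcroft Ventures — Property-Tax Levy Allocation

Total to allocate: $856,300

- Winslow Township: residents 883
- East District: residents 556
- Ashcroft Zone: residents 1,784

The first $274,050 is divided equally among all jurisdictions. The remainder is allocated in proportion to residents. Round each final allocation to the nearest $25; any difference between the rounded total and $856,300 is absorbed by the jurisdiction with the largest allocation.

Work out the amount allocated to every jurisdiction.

Equal tier: $274,050 ÷ 3 = $91,350 apiece.
Remainder $582,250 by residents (total 3,223): Winslow Township 159,518.07 → $159,525; East District 100,444.00 → $100,450; Ashcroft Zone 322,287.93 → $322,300.
Rounding difference −$25 on remainder applied to Ashcroft Zone.
Totals: Winslow Township $91,350 + $159,525 = $250,875; East District $91,350 + $100,450 = $191,800; Ashcroft Zone $91,350 + $322,275 = $413,625.

Winslow Township: $250,875 | East District: $191,800 | Ashcroft Zone: $413,625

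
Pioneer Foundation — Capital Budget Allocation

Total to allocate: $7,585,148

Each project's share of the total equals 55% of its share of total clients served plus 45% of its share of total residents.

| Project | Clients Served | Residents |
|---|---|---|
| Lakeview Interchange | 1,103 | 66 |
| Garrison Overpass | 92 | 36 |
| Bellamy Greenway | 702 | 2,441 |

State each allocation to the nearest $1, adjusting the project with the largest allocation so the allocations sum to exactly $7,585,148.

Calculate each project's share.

Totals — clients served 1,897, residents 2,543.
Blended shares (55% clients served + 45% residents): Lakeview Interchange 0.3315; Garrison Overpass 0.0330; Bellamy Greenway 0.6355.
Raw shares: Lakeview Interchange 2,514,275.79; Garrison Overpass 250,644.57; Bellamy Greenway 4,820,227.64.
At nearest $1: Lakeview Interchange $2,514,276; Garrison Overpass $250,645; Bellamy Greenway $4,820,228. Sum = $7,585,149.
Difference $7,585,148 − $7,585,149 = −$1 applied to largest allocation (Bellamy Greenway): Bellamy Greenway becomes $4,820,227.

Lakeview Interchange: $2,514,276 · Garrison Overpass: $250,645 · Bellamy Greenway: $4,820,227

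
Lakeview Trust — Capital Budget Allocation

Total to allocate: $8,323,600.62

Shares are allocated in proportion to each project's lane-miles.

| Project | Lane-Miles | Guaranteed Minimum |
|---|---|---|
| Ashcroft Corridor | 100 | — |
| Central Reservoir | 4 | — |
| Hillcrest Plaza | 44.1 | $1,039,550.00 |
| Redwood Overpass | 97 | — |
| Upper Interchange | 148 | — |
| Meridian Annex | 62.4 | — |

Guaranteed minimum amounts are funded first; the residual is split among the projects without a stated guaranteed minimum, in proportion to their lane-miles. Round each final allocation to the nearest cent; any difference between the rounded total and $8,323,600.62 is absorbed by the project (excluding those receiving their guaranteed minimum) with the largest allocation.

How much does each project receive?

Minimums first: Hillcrest Plaza $1,039,550.00. Remaining pool $7,284,050.62.
Remaining pool split over remaining lane-miles 411.4: Ashcroft Corridor 1,770,551.9251 → $1,770,551.93; Central Reservoir 70,822.0770 → $70,822.08; Redwood Overpass 1,717,435.3674 → $1,717,435.37; Upper Interchange 2,620,416.8492 → $2,620,416.85; Meridian Annex 1,104,824.4013 → $1,104,824.40.
Rounding difference −$0.01 applied to Upper Interchange → $2,620,416.84.

Ashcroft Corridor: $1,770,551.93 · Central Reservoir: $70,822.08 · Hillcrest Plaza: $1,039,550.00 · Redwood Overpass: $1,717,435.37 · Upper Interchange: $2,620,416.84 · Meridian Annex: $1,104,824.40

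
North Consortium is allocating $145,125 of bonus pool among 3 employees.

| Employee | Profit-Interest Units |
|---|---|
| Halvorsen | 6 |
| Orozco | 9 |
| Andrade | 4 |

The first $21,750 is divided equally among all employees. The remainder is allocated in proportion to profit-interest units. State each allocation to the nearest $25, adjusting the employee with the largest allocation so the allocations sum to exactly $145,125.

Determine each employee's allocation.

Halvorsen: $46,200 · Orozco: $65,700 · Andrade: $33,225

Equal tier: $21,750 ÷ 3 = $7,250 apiece.
Remainder $123,375 by profit-interest units (total 19): Halvorsen 38,960.53 → $38,950; Orozco 58,440.79 → $58,450; Andrade 25,973.68 → $25,975.
Totals: Halvorsen $7,250 + $38,950 = $46,200; Orozco $7,250 + $58,450 = $65,700; Andrade $7,250 + $25,975 = $33,225.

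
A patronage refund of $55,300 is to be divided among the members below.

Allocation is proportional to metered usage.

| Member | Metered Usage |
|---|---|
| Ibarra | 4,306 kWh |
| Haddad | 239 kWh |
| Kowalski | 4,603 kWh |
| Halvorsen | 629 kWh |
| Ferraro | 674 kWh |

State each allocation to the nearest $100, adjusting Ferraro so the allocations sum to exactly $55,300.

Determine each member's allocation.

Ibarra: $22,800; Haddad: $1,300; Kowalski: $24,400; Halvorsen: $3,300; Ferraro: $3,500

Sum of metered usage: 10,451.
Unrounded shares: Ibarra 4,306/10,451 × $55,300 = 22,784.59; Haddad 239/10,451 × $55,300 = 1,264.63; Kowalski 4,603/10,451 × $55,300 = 24,356.13; Halvorsen 629/10,451 × $55,300 = 3,328.27; Ferraro 674/10,451 × $55,300 = 3,566.38.
Rounded to nearest $100: Ibarra $22,800; Haddad $1,300; Kowalski $24,400; Halvorsen $3,300; Ferraro $3,600. Sum = $55,400.
Difference $55,300 − $55,400 = −$100 applied to Ferraro: Ferraro becomes $3,500.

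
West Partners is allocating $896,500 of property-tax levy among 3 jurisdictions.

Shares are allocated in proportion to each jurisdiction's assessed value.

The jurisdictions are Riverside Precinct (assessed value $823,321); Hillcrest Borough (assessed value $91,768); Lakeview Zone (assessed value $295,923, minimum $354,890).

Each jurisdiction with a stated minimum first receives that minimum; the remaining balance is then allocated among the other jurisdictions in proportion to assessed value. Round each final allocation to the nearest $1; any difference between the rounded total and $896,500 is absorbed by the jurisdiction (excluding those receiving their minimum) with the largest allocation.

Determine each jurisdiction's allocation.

Riverside Precinct: $487,296 | Hillcrest Borough: $54,314 | Lakeview Zone: $354,890

Minimums first: Lakeview Zone $354,890. Remaining pool $541,610.
Remaining pool split over remaining assessed value 915,089: Riverside Precinct 487,295.65 → $487,296; Hillcrest Borough 54,314.35 → $54,314.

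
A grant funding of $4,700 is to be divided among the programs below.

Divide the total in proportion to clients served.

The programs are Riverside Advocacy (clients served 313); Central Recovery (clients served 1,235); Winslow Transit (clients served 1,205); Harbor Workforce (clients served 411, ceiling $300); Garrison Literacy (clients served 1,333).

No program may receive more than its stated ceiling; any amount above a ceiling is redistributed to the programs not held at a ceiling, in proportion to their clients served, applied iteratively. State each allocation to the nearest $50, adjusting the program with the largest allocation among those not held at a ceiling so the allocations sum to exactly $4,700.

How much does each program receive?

Riverside Advocacy: $350 · Central Recovery: $1,350 · Winslow Transit: $1,300 · Harbor Workforce: $300 · Garrison Literacy: $1,400

Sum of clients served: 4,497.
Proportional shares (ignoring caps): Riverside Advocacy 327.13; Central Recovery 1,290.75; Winslow Transit 1,259.40; Harbor Workforce 429.55; Garrison Literacy 1,393.17.
Capped: Harbor Workforce ($300); residual $4,400 reallocated over remaining clients served 4,086.
Remaining shares: Riverside Advocacy 337.05 → $350; Central Recovery 1,329.91 → $1,350; Winslow Transit 1,297.60 → $1,300; Garrison Literacy 1,435.44 → $1,450.
Rounding difference −$50 applied to Garrison Literacy → $1,400.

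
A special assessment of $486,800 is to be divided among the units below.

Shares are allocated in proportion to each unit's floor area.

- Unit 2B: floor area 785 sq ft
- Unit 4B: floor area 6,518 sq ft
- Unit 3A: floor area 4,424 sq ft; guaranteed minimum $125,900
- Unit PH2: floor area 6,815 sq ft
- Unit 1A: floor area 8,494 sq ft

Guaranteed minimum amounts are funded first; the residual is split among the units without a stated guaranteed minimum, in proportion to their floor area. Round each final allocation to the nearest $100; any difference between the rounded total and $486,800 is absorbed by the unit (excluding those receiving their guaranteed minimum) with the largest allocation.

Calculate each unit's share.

Fund the minimums — Unit 3A $125,900. Residual $360,900.
Residual split over remaining floor area 22,612: Unit 2B 12,529.03 → $12,500; Unit 4B 104,030.88 → $104,000; Unit PH2 108,771.16 → $108,800; Unit 1A 135,568.93 → $135,600.

Unit 2B: $12,500 | Unit 4B: $104,000 | Unit 3A: $125,900 | Unit PH2: $108,800 | Unit 1A: $135,600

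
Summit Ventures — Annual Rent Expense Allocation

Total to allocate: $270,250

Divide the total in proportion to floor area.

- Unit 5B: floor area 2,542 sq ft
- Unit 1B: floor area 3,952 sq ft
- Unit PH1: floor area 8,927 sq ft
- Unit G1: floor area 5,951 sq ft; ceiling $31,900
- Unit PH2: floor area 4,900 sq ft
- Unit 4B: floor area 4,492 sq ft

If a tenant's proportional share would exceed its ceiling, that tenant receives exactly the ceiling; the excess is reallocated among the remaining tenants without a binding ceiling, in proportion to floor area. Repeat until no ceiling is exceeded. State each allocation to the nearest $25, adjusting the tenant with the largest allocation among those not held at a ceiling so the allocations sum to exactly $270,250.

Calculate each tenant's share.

Unit 5B: $24,425; Unit 1B: $37,950; Unit PH1: $85,750; Unit G1: $31,900; Unit PH2: $47,075; Unit 4B: $43,150

Total floor area = 30,764.
Proportional shares (ignoring caps): Unit 5B 22,330.50; Unit 1B 34,716.81; Unit PH1 78,420.29; Unit G1 52,277.26; Unit PH2 43,044.63; Unit 4B 39,460.51.
Capped: Unit G1 ($31,900); balance $238,350 reallocated over remaining floor area 24,813.
Redistributed shares: Unit 5B 24,418.08 → $24,425; Unit 1B 37,962.33 → $37,950; Unit PH1 85,751.44 → $85,750; Unit PH2 47,068.67 → $47,075; Unit 4B 43,149.49 → $43,150.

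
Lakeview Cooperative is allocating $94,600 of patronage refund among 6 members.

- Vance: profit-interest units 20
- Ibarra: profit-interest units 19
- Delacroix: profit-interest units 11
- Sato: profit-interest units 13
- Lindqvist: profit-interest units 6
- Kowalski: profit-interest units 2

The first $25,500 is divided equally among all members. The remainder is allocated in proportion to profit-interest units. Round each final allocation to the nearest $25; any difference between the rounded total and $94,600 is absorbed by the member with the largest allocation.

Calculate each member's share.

Vance: $23,700 · Ibarra: $22,750 · Delacroix: $14,950 · Sato: $16,900 · Lindqvist: $10,100 · Kowalski: $6,200

$25,500 shared equally gives $4,250 per member.
Remainder $69,100 by profit-interest units (total 71): Vance 19,464.79 → $19,475; Ibarra 18,491.55 → $18,500; Delacroix 10,705.63 → $10,700; Sato 12,652.11 → $12,650; Lindqvist 5,839.44 → $5,850; Kowalski 1,946.48 → $1,950.
Rounding difference −$25 on remainder applied to Vance.
Totals: Vance $4,250 + $19,450 = $23,700; Ibarra $4,250 + $18,500 = $22,750; Delacroix $4,250 + $10,700 = $14,950; Sato $4,250 + $12,650 = $16,900; Lindqvist $4,250 + $5,850 = $10,100; Kowalski $4,250 + $1,950 = $6,200.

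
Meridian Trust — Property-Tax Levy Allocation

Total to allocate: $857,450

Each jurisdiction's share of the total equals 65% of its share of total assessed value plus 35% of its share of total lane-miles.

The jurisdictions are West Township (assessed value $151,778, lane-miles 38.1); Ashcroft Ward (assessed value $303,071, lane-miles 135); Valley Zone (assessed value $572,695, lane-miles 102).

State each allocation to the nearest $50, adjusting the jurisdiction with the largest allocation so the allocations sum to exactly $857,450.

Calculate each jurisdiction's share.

West Township: $123,900; Ashcroft Ward: $311,650; Valley Zone: $421,900

Assessed value total 1,027,544; lane-miles total 275.1.
Combined weights (65% assessed value + 35% lane-miles): West Township 0.1445; Ashcroft Ward 0.3635; Valley Zone 0.4920.
Pro-rata amounts: West Township 123,888.19; Ashcroft Ward 311,658.43; Valley Zone 421,903.37.
Rounded to nearest $50: West Township $123,900; Ashcroft Ward $311,650; Valley Zone $421,900. Sum = $857,450.
Sum already equals the total — no adjustment.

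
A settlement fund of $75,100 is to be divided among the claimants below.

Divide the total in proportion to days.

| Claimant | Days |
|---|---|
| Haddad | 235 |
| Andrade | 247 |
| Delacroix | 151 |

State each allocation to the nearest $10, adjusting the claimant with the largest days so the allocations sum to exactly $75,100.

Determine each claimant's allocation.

Days total: 633.
Unrounded shares: Haddad 235/633 × $75,100 = 27,880.73; Andrade 247/633 × $75,100 = 29,304.42; Delacroix 151/633 × $75,100 = 17,914.85.
At nearest $10: Haddad $27,880; Andrade $29,300; Delacroix $17,910. Sum = $75,090.
Difference $75,100 − $75,090 = +$10 applied to largest days (Andrade): Andrade becomes $29,310.

Haddad: $27,880; Andrade: $29,310; Delacroix: $17,910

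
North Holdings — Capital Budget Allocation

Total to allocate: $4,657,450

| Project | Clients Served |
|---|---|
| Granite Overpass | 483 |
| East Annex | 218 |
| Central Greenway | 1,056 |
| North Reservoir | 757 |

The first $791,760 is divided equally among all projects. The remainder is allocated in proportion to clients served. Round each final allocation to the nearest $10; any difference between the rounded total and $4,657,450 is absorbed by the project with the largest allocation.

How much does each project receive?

$791,760 shared equally gives $197,940 per project.
Remainder $3,865,690 by clients served (total 2,514): Granite Overpass 742,692.23 → $742,690; East Annex 335,210.99 → $335,210; Central Greenway 1,623,774.32 → $1,623,770; North Reservoir 1,164,012.46 → $1,164,010.
Rounding difference +$10 on remainder applied to Central Greenway.
Totals: Granite Overpass $197,940 + $742,690 = $940,630; East Annex $197,940 + $335,210 = $533,150; Central Greenway $197,940 + $1,623,780 = $1,821,720; North Reservoir $197,940 + $1,164,010 = $1,361,950.

Granite Overpass: $940,630; East Annex: $533,150; Central Greenway: $1,821,720; North Reservoir: $1,361,950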